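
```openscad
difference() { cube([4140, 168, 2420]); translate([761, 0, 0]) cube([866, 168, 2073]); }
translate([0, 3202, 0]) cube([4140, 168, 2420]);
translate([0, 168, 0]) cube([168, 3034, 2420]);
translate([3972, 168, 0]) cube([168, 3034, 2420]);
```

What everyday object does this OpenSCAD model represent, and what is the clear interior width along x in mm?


A single room. The interior width is 3804 mm.

Four walls enclosing a rectangle with a door in the front wall — a room. Outside width 4140 minus two 168 mm walls gives 3804 mm.


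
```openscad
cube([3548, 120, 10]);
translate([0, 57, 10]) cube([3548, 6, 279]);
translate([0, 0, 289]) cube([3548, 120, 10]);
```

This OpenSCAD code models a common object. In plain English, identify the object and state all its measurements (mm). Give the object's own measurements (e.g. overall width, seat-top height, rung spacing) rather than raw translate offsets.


An I-beam lying along x, 3548 mm long. Overall section height 299 mm. Two flanges 120 mm wide (y) and 10 mm thick, one on the floor and one at the top; a web 6 mm thick runs between them, centred on the flange width.


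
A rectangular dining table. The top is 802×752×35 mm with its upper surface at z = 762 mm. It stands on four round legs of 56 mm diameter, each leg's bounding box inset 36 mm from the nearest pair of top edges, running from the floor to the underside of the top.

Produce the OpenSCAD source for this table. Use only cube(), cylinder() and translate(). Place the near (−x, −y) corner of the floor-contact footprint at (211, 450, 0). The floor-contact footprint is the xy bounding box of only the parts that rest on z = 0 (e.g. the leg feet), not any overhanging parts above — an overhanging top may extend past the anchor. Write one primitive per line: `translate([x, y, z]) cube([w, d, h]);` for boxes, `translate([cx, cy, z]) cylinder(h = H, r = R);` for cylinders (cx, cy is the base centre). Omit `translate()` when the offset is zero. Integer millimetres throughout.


translate([175, 414, 727]) cube([802, 752, 35]);
translate([239, 478, 0]) cylinder(h = 727, r = 28);
translate([913, 478, 0]) cylinder(h = 727, r = 28);
translate([239, 1102, 0]) cylinder(h = 727, r = 28);
translate([913, 1102, 0]) cylinder(h = 727, r = 28);


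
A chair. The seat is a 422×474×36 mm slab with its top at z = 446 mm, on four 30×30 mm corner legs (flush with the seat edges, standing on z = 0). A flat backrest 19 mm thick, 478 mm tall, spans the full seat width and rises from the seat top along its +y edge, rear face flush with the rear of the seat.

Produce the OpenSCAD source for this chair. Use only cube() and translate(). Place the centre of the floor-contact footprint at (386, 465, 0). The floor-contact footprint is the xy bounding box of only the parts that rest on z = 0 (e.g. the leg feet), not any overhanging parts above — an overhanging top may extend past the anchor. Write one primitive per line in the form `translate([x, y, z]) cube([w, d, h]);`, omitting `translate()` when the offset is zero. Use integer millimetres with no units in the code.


// leg_h = 446 - 36 = 410
translate([175, 228, 410]) cube([422, 474, 36]);
translate([175, 228, 0]) cube([30, 30, 410]);
translate([567, 228, 0]) cube([30, 30, 410]);
translate([175, 672, 0]) cube([30, 30, 410]);
translate([567, 672, 0]) cube([30, 30, 410]);
translate([175, 683, 446]) cube([422, 19, 478]);


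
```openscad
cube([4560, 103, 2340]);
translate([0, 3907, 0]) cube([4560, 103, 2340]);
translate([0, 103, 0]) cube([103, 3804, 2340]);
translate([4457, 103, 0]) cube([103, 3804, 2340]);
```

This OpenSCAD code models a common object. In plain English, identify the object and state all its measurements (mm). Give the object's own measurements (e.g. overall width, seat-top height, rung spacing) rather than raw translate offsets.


The wall frame of a small rectangular building: four walls, each 2340 mm tall and 103 mm thick, enclosing a footprint 4560 mm (x) by 4010 mm (y) outside-to-outside, with no floor or roof. The front and back walls (the −y and +y sides) span the full width; the two side walls fit between them.


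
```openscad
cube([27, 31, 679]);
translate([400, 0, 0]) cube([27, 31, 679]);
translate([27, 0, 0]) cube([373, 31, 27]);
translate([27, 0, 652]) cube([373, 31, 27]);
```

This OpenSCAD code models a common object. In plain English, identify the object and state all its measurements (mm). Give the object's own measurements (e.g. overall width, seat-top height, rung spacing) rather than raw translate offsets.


A rectangular picture frame lying in the x–z plane (depth along y). The opening is 373 mm wide (x) by 625 mm tall (z), surrounded by a border 27 mm wide on all four sides. The frame is 31 mm deep and is made of two full-height vertical stiles with two horizontal rails fitted between them.


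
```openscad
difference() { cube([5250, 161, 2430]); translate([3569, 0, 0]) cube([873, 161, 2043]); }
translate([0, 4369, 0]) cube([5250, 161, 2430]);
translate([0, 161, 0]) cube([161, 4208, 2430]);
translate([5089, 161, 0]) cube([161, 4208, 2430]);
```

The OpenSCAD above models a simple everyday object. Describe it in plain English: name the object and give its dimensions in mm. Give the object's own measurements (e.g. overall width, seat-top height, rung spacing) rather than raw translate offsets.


A single room: four walls, each 2430 mm tall and 161 mm thick, enclosing an outside footprint 5250×4530 mm (x × y), no floor or roof. The front and back walls (−y and +y sides) run the full x-width; the side walls fit between their inner faces. A door opening 873 mm wide and 2043 mm tall is cut through the front wall from the floor up, its −x edge 3569 mm from the wall's −x end.


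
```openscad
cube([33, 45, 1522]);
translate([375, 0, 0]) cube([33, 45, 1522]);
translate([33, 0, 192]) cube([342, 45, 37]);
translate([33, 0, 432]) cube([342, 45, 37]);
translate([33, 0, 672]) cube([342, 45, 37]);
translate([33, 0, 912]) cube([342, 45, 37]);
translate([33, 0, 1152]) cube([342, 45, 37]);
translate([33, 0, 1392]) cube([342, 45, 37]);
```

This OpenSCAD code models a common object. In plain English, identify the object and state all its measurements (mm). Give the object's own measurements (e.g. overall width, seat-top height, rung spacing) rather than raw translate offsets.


A straight ladder. Two 33×45 mm vertical rails, 1522 mm tall, stand 408 mm apart (outside-to-outside) with their front faces coplanar on the −y side. 6 rungs, each 45 mm deep and 37 mm tall, span between the inner faces of the rails, front faces flush with the rails. The lowest rung's underside is at z = 192 mm and rungs are spaced 240 mm apart (underside to underside).


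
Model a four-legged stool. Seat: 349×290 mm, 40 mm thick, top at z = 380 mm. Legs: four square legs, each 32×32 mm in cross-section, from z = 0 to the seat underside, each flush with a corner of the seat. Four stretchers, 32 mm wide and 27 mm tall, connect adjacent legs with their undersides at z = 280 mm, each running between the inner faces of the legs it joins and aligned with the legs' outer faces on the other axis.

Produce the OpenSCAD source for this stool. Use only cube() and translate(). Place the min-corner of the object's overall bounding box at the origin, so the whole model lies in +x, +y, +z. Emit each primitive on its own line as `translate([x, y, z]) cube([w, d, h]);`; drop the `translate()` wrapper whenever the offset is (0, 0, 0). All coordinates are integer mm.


// leg_h = 380 - 40 = 340
// stretcher span = 349 - 2*32 = 285
translate([0, 0, 340]) cube([349, 290, 40]);
cube([32, 32, 340]);
translate([317, 0, 0]) cube([32, 32, 340]);
translate([0, 258, 0]) cube([32, 32, 340]);
translate([317, 258, 0]) cube([32, 32, 340]);
translate([32, 0, 280]) cube([285, 32, 27]);
translate([32, 258, 280]) cube([285, 32, 27]);
translate([0, 32, 280]) cube([32, 226, 27]);
translate([317, 32, 280]) cube([32, 226, 27]);


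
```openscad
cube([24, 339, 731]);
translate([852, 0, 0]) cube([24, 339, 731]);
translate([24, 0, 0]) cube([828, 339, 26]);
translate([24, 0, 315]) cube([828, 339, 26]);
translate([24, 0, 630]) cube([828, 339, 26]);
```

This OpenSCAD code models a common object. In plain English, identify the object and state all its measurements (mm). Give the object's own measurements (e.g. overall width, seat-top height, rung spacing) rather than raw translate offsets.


An open bookshelf. Two side panels, each 24 mm thick, 339 mm deep and 731 mm tall, stand 876 mm apart (outside-to-outside). Between them sit 3 shelves, each 26 mm thick and 339 mm deep, spanning the full gap between the sides. The bottom shelf rests on the floor (its underside at z = 0) and the clear gap between one shelf's top and the next shelf's underside is 289 mm.


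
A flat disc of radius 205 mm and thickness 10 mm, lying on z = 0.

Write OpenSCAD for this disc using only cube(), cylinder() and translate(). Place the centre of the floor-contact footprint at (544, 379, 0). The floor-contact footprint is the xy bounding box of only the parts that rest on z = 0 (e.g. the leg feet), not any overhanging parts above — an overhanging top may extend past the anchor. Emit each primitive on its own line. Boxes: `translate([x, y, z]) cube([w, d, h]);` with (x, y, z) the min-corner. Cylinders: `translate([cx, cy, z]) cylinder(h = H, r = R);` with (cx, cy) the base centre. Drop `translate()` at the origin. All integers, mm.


translate([544, 379, 0]) cylinder(h = 10, r = 205);


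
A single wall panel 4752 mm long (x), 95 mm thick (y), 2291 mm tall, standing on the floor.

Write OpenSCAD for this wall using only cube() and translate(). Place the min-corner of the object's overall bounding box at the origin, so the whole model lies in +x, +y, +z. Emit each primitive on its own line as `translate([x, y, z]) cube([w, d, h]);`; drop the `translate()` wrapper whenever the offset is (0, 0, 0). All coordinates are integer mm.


cube([4752, 95, 2291]);


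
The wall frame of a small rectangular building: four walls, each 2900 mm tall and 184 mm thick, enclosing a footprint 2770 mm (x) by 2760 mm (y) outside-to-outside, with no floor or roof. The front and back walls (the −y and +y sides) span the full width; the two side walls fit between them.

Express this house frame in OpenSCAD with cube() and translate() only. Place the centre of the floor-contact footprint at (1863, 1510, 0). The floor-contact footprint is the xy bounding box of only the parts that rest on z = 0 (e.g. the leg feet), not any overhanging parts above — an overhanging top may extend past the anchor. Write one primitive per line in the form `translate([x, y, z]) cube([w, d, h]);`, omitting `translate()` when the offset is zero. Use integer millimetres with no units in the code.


translate([478, 130, 0]) cube([2770, 184, 2900]);
translate([478, 2706, 0]) cube([2770, 184, 2900]);
translate([478, 314, 0]) cube([184, 2392, 2900]);
translate([3064, 314, 0]) cube([184, 2392, 2900]);


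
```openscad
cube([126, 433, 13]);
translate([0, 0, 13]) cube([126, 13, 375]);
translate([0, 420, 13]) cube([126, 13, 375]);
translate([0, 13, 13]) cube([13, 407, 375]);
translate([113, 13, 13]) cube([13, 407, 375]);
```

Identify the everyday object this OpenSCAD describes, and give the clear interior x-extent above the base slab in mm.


An open box. The internal width is 100 mm.

A 126×433 base slab with four walls standing on it — an open box. The base is 126 mm wide and the walls are 13 mm thick, so the internal width is 126 − 2 × 13 = 100 mm.


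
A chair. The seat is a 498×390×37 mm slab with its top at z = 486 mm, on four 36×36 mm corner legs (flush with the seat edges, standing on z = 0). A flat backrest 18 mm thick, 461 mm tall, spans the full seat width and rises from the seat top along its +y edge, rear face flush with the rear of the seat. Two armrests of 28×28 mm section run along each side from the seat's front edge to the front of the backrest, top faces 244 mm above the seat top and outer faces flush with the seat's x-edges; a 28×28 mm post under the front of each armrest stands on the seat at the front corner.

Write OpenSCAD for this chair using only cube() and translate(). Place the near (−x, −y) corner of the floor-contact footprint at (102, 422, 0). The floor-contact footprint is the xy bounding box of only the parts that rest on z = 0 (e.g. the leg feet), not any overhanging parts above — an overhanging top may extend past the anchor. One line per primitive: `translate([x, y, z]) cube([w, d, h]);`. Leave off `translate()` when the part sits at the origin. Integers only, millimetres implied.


translate([102, 422, 449]) cube([498, 390, 37]);
translate([102, 422, 0]) cube([36, 36, 449]);
translate([564, 422, 0]) cube([36, 36, 449]);
translate([102, 776, 0]) cube([36, 36, 449]);
translate([564, 776, 0]) cube([36, 36, 449]);
translate([102, 794, 486]) cube([498, 18, 461]);
translate([102, 422, 702]) cube([28, 372, 28]);
translate([572, 422, 702]) cube([28, 372, 28]);
translate([102, 422, 486]) cube([28, 28, 216]);
translate([572, 422, 486]) cube([28, 28, 216]);


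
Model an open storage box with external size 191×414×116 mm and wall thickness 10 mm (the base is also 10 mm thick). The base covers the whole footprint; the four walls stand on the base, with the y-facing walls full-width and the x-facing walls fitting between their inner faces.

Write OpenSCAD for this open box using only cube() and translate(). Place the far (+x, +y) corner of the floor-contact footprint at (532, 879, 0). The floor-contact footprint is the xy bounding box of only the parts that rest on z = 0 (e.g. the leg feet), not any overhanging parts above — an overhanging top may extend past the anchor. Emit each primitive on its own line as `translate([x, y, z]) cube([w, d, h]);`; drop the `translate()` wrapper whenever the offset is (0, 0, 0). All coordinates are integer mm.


translate([341, 465, 0]) cube([191, 414, 10]);
translate([341, 465, 10]) cube([191, 10, 106]);
translate([341, 869, 10]) cube([191, 10, 106]);
translate([341, 475, 10]) cube([10, 394, 106]);
translate([522, 475, 10]) cube([10, 394, 106]);


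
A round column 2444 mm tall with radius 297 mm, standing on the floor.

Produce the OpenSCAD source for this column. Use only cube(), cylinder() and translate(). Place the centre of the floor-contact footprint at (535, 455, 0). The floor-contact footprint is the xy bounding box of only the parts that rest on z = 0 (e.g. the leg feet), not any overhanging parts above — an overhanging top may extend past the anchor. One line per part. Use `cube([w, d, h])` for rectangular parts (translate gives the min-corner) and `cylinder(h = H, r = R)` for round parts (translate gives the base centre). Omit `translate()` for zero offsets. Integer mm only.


translate([535, 455, 0]) cylinder(h = 2444, r = 297);


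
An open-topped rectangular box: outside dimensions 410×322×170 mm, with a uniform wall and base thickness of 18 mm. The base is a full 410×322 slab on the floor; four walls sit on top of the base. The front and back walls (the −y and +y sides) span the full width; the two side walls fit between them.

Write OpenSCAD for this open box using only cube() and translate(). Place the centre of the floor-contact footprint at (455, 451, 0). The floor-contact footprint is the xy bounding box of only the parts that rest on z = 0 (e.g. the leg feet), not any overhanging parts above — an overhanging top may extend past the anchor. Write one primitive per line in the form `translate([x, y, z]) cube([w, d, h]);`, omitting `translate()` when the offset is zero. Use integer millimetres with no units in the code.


translate([250, 290, 0]) cube([410, 322, 18]);
translate([250, 290, 18]) cube([410, 18, 152]);
translate([250, 594, 18]) cube([410, 18, 152]);
translate([250, 308, 18]) cube([18, 286, 152]);
translate([642, 308, 18]) cube([18, 286, 152]);


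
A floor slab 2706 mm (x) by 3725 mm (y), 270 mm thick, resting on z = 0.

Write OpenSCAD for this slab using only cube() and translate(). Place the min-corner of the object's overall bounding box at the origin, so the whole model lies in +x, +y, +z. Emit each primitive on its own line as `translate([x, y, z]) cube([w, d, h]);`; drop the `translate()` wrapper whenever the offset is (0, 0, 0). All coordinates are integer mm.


cube([2706, 3725, 270]);


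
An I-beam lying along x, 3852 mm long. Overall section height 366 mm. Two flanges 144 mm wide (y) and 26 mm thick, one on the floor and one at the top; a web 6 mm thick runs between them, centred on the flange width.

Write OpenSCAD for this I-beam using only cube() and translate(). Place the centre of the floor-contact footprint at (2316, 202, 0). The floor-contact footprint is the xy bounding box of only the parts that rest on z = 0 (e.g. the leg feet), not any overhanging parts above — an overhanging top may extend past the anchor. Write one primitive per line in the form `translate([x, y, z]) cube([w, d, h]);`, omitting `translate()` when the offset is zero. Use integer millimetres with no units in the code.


translate([390, 130, 0]) cube([3852, 144, 26]);
translate([390, 199, 26]) cube([3852, 6, 314]);
translate([390, 130, 340]) cube([3852, 144, 26]);


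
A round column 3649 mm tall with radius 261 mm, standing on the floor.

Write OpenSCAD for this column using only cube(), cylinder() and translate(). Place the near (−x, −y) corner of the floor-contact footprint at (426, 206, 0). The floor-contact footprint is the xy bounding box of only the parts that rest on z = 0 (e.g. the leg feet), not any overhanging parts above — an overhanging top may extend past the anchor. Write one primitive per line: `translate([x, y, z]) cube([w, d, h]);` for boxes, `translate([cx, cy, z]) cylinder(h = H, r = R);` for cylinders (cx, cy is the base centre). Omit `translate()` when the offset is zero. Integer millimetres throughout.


translate([687, 467, 0]) cylinder(h = 3649, r = 261);


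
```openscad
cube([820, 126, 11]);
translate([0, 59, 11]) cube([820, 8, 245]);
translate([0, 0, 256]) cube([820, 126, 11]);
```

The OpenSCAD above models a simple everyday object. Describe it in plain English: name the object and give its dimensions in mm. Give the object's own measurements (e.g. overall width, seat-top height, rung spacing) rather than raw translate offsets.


An I-beam lying along x, 820 mm long. Overall section height 267 mm. Two flanges 126 mm wide (y) and 11 mm thick, one on the floor and one at the top; a web 8 mm thick runs between them, centred on the flange width.


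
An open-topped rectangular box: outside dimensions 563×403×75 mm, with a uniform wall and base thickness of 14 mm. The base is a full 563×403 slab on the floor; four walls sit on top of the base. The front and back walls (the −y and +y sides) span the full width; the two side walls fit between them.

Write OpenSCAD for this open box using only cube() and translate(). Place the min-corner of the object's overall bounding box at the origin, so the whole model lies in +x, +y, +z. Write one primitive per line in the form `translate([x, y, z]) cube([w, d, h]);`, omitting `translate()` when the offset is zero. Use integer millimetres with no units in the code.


cube([563, 403, 14]);
translate([0, 0, 14]) cube([563, 14, 61]);
translate([0, 389, 14]) cube([563, 14, 61]);
translate([0, 14, 14]) cube([14, 375, 61]);
translate([549, 14, 14]) cube([14, 375, 61]);


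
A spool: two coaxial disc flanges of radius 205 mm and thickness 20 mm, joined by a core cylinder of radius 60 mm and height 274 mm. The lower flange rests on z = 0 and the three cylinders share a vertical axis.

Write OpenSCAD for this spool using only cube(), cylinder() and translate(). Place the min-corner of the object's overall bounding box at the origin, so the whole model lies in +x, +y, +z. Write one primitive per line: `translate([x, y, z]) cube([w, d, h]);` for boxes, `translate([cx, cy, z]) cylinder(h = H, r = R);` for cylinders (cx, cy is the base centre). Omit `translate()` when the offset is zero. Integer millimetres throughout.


translate([205, 205, 0]) cylinder(h = 20, r = 205);
translate([205, 205, 20]) cylinder(h = 274, r = 60);
translate([205, 205, 294]) cylinder(h = 20, r = 205);


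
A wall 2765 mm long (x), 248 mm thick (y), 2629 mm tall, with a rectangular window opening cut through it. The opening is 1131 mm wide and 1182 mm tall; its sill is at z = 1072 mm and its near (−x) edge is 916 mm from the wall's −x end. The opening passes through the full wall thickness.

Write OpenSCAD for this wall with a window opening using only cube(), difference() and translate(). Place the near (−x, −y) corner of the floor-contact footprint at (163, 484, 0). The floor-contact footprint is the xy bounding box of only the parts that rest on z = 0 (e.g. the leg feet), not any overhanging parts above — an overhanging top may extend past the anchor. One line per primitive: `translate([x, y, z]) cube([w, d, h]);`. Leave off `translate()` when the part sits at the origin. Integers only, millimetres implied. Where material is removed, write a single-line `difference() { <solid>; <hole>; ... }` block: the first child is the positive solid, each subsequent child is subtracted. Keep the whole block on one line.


difference() { translate([163, 484, 0]) cube([2765, 248, 2629]); translate([1079, 484, 1072]) cube([1131, 248, 1182]); }


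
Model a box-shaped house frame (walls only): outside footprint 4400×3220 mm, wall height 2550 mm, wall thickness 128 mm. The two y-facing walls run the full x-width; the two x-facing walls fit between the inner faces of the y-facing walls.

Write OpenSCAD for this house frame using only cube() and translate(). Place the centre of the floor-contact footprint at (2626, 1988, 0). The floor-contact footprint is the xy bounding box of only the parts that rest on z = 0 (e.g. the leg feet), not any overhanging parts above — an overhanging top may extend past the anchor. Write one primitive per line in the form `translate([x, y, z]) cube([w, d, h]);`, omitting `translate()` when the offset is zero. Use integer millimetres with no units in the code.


translate([426, 378, 0]) cube([4400, 128, 2550]);
translate([426, 3470, 0]) cube([4400, 128, 2550]);
translate([426, 506, 0]) cube([128, 2964, 2550]);
translate([4698, 506, 0]) cube([128, 2964, 2550]);


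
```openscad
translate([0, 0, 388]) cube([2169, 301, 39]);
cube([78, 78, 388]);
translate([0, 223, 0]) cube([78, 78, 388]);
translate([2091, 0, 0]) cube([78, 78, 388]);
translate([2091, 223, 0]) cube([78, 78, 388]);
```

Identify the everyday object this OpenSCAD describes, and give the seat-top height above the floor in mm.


A bench. The seat-top height is 427 mm.

A long slab on four corner posts — a bench. The slab sits at z = 388 with thickness 39, so the top is 388 + 39 = 427 mm.


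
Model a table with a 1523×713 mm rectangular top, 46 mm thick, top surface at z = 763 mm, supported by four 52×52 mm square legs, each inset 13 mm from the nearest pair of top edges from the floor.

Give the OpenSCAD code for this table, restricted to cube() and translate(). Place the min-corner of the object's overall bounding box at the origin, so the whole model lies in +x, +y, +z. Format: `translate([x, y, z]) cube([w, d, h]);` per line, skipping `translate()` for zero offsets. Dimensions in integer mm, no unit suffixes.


translate([0, 0, 717]) cube([1523, 713, 46]);
translate([13, 13, 0]) cube([52, 52, 717]);
translate([1458, 13, 0]) cube([52, 52, 717]);
translate([13, 648, 0]) cube([52, 52, 717]);
translate([1458, 648, 0]) cube([52, 52, 717]);


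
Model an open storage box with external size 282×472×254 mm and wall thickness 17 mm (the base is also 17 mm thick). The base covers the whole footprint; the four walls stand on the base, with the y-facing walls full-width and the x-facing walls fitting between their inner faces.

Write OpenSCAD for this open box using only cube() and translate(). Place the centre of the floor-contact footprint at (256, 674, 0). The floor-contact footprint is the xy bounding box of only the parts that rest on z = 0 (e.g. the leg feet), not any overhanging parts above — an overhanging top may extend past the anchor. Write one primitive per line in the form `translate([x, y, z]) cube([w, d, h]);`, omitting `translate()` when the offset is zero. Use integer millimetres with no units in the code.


translate([115, 438, 0]) cube([282, 472, 17]);
translate([115, 438, 17]) cube([282, 17, 237]);
translate([115, 893, 17]) cube([282, 17, 237]);
translate([115, 455, 17]) cube([17, 438, 237]);
translate([380, 455, 17]) cube([17, 438, 237]);


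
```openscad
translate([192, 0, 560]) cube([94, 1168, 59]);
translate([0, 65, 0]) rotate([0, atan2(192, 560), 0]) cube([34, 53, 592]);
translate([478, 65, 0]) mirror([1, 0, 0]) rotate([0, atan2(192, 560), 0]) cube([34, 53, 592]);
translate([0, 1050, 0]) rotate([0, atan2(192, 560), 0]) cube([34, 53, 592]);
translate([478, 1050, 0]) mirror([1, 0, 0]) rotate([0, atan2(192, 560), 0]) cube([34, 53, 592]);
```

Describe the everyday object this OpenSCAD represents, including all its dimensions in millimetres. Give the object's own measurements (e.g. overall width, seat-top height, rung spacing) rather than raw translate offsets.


A sawhorse. A 94×1168×59 mm beam (x, y, z) sits on two A-frame leg pairs. Each pair is two raked legs of 34×53 mm section (53 mm along y) splaying symmetrically in x. Each leg rises 560 mm vertically over 192 mm of horizontal reach and is 592 mm long along its own axis. Every leg's outer bottom edge rests on the floor and its outer top edge meets a bottom edge of the beam — the left legs (tilting toward +x) meet the beam's −x bottom edge, the right legs (their mirror images, tilting toward −x) meet its +x bottom edge — so the leg tops tuck under the beam, the beam's underside is 560 mm above the floor, and the feet are 478 mm apart outside-to-outside with the beam centred between them. The two leg pairs are set in 65 mm from either end of the beam.


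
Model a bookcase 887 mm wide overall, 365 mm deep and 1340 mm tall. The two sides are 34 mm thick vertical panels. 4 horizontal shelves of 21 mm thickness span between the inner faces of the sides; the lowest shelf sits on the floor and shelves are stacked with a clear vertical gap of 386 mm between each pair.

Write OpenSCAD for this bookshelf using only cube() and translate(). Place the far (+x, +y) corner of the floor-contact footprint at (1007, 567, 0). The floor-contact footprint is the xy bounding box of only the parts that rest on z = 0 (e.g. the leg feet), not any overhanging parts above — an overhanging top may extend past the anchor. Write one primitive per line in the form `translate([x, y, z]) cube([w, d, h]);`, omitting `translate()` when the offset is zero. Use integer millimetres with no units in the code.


translate([120, 202, 0]) cube([34, 365, 1340]);
translate([973, 202, 0]) cube([34, 365, 1340]);
translate([154, 202, 0]) cube([819, 365, 21]);
translate([154, 202, 407]) cube([819, 365, 21]);
translate([154, 202, 814]) cube([819, 365, 21]);
translate([154, 202, 1221]) cube([819, 365, 21]);


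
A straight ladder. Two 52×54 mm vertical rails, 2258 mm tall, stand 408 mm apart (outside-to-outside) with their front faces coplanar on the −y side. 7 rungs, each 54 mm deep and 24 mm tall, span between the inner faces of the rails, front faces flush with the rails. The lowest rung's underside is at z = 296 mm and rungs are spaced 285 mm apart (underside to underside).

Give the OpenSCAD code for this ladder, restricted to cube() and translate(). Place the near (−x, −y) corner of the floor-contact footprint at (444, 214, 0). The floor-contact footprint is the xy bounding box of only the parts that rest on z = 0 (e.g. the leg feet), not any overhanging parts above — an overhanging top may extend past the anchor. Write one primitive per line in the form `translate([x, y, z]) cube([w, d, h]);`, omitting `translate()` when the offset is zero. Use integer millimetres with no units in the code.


translate([444, 214, 0]) cube([52, 54, 2258]);
translate([800, 214, 0]) cube([52, 54, 2258]);
translate([496, 214, 296]) cube([304, 54, 24]);
translate([496, 214, 581]) cube([304, 54, 24]);
translate([496, 214, 866]) cube([304, 54, 24]);
translate([496, 214, 1151]) cube([304, 54, 24]);
translate([496, 214, 1436]) cube([304, 54, 24]);
translate([496, 214, 1721]) cube([304, 54, 24]);
translate([496, 214, 2006]) cube([304, 54, 24]);


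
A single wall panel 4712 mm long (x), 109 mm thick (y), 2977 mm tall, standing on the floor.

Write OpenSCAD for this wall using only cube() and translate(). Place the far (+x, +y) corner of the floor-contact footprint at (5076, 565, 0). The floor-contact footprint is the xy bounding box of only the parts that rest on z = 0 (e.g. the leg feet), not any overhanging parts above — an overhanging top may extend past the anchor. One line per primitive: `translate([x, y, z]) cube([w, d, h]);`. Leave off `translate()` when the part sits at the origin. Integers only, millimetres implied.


translate([364, 456, 0]) cube([4712, 109, 2977]);


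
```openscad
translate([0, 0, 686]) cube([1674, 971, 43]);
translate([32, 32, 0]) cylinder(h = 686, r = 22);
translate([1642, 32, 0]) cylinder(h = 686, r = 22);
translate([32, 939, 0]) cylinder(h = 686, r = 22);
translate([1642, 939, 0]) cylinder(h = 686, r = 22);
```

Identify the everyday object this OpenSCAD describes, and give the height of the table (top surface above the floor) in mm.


A table. The table height is 729 mm.

A 1674×971×43 slab sits at z = 686 on four Ø44 mm round legs — a table. The top surface is at 686 + 43 = 729 mm.


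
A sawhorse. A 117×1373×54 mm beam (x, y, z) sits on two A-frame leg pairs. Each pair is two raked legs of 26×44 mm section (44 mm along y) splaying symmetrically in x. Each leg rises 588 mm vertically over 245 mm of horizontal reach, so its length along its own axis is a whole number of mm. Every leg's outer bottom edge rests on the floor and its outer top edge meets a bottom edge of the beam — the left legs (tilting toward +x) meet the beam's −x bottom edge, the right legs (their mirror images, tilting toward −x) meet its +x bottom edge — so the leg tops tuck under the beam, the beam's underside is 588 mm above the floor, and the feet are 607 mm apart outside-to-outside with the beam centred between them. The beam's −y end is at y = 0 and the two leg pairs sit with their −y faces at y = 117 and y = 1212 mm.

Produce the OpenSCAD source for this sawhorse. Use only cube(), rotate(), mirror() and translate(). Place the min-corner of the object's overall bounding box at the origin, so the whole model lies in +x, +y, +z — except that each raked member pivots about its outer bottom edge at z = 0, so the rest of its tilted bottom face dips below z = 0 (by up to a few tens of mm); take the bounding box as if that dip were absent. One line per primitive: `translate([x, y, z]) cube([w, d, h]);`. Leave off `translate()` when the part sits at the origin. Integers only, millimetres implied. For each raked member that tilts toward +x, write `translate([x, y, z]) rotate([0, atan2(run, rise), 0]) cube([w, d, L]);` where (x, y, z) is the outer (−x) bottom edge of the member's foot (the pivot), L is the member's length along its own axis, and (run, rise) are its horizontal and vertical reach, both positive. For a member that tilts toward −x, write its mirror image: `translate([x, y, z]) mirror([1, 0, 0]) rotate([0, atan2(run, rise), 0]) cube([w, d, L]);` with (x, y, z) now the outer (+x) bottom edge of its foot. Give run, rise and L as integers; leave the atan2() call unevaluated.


translate([245, 0, 588]) cube([117, 1373, 54]);
translate([0, 117, 0]) rotate([0, atan2(245, 588), 0]) cube([26, 44, 637]);
translate([607, 117, 0]) mirror([1, 0, 0]) rotate([0, atan2(245, 588), 0]) cube([26, 44, 637]);
translate([0, 1212, 0]) rotate([0, atan2(245, 588), 0]) cube([26, 44, 637]);
translate([607, 1212, 0]) mirror([1, 0, 0]) rotate([0, atan2(245, 588), 0]) cube([26, 44, 637]);


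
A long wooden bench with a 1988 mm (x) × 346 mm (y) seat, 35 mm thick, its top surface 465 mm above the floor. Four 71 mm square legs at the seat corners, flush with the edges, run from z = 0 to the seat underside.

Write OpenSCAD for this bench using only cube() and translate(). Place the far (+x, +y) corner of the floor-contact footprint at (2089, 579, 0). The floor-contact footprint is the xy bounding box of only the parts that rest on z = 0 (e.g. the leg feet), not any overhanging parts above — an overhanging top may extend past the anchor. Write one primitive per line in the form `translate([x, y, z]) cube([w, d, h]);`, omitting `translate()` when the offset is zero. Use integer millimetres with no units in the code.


translate([101, 233, 430]) cube([1988, 346, 35]);
translate([101, 233, 0]) cube([71, 71, 430]);
translate([101, 508, 0]) cube([71, 71, 430]);
translate([2018, 233, 0]) cube([71, 71, 430]);
translate([2018, 508, 0]) cube([71, 71, 430]);


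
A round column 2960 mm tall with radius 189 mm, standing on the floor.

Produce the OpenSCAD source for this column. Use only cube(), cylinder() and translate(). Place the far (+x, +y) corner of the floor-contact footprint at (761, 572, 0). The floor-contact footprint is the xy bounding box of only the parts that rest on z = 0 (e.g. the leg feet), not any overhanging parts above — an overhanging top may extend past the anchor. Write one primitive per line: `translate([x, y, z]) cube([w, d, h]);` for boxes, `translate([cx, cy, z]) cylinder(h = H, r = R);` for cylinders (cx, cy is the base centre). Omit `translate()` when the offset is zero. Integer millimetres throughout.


translate([572, 383, 0]) cylinder(h = 2960, r = 189);


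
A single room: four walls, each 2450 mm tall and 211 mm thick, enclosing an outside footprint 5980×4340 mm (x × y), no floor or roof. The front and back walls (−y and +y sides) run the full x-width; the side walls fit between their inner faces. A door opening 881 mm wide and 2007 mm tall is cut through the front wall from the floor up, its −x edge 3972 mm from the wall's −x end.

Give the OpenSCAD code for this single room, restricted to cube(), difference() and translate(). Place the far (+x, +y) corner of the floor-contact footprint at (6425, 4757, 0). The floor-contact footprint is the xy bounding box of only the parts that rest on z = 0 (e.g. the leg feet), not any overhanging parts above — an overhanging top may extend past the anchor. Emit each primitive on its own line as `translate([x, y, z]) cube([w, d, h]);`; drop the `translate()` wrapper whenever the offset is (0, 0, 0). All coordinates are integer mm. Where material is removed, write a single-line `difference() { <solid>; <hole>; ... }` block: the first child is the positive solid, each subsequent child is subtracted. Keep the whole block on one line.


difference() { translate([445, 417, 0]) cube([5980, 211, 2450]); translate([4417, 417, 0]) cube([881, 211, 2007]); }
translate([445, 4546, 0]) cube([5980, 211, 2450]);
translate([445, 628, 0]) cube([211, 3918, 2450]);
translate([6214, 628, 0]) cube([211, 3918, 2450]);


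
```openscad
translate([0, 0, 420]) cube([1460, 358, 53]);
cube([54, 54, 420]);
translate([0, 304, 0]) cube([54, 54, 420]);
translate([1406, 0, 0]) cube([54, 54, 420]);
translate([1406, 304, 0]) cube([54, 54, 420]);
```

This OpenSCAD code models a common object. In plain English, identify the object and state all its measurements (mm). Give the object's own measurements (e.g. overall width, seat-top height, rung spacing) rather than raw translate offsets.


A long wooden bench with a 1460 mm (x) × 358 mm (y) seat, 53 mm thick, its top surface 473 mm above the floor. Four 54 mm square legs at the seat corners, flush with the edges, run from z = 0 to the seat underside.


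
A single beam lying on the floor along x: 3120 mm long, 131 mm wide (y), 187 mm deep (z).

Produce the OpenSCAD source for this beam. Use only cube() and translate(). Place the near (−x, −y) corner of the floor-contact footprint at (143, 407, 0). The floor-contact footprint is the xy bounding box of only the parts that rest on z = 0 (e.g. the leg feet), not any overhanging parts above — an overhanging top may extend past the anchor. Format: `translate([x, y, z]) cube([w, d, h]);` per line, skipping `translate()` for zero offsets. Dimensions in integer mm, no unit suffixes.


translate([143, 407, 0]) cube([3120, 131, 187]);


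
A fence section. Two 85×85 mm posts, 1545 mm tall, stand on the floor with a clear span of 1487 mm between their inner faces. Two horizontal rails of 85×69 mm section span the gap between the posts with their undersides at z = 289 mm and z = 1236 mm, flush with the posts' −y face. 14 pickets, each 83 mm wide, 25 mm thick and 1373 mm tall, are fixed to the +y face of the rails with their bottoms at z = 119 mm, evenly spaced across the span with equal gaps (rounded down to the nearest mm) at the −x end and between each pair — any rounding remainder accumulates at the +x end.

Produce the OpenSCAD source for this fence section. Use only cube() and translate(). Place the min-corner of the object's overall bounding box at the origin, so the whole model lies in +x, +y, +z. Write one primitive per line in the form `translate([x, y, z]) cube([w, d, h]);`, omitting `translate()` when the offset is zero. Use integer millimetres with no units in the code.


cube([85, 85, 1545]);
translate([1572, 0, 0]) cube([85, 85, 1545]);
translate([85, 0, 289]) cube([1487, 85, 69]);
translate([85, 0, 1236]) cube([1487, 85, 69]);
translate([106, 85, 119]) cube([83, 25, 1373]);
translate([210, 85, 119]) cube([83, 25, 1373]);
translate([314, 85, 119]) cube([83, 25, 1373]);
translate([418, 85, 119]) cube([83, 25, 1373]);
translate([522, 85, 119]) cube([83, 25, 1373]);
translate([626, 85, 119]) cube([83, 25, 1373]);
translate([730, 85, 119]) cube([83, 25, 1373]);
translate([834, 85, 119]) cube([83, 25, 1373]);
translate([938, 85, 119]) cube([83, 25, 1373]);
translate([1042, 85, 119]) cube([83, 25, 1373]);
translate([1146, 85, 119]) cube([83, 25, 1373]);
translate([1250, 85, 119]) cube([83, 25, 1373]);
translate([1354, 85, 119]) cube([83, 25, 1373]);
translate([1458, 85, 119]) cube([83, 25, 1373]);


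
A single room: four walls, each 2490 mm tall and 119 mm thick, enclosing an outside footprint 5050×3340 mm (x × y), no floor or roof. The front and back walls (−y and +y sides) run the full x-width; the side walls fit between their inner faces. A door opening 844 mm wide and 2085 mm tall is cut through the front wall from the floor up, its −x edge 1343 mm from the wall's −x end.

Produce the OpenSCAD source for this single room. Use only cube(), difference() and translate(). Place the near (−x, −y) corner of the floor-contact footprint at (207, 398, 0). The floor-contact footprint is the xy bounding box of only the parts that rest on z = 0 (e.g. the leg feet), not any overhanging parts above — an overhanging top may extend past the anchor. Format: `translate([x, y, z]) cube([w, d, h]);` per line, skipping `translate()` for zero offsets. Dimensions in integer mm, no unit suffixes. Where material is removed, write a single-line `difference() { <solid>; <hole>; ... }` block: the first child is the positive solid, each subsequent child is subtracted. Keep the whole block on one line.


difference() { translate([207, 398, 0]) cube([5050, 119, 2490]); translate([1550, 398, 0]) cube([844, 119, 2085]); }
translate([207, 3619, 0]) cube([5050, 119, 2490]);
translate([207, 517, 0]) cube([119, 3102, 2490]);
translate([5138, 517, 0]) cube([119, 3102, 2490]);


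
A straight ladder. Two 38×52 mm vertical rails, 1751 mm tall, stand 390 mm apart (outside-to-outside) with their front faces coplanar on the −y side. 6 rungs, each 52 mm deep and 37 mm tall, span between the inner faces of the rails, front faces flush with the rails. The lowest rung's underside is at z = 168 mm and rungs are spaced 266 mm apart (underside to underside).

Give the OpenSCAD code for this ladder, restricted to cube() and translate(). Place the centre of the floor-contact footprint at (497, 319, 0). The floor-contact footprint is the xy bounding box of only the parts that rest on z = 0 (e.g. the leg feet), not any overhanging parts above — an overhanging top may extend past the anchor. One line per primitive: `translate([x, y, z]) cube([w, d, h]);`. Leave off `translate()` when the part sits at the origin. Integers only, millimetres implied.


translate([302, 293, 0]) cube([38, 52, 1751]);
translate([654, 293, 0]) cube([38, 52, 1751]);
translate([340, 293, 168]) cube([314, 52, 37]);
translate([340, 293, 434]) cube([314, 52, 37]);
translate([340, 293, 700]) cube([314, 52, 37]);
translate([340, 293, 966]) cube([314, 52, 37]);
translate([340, 293, 1232]) cube([314, 52, 37]);
translate([340, 293, 1498]) cube([314, 52, 37]);
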